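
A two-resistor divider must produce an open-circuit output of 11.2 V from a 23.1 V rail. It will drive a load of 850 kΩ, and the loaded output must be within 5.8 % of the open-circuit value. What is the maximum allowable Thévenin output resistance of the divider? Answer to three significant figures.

R_th ≤ 52.3 kΩ

Loading drop = R_th/(R_th + R_L) ≤ 0.0580, so R_th ≤ R_L · ε/(1−ε) = 850 kΩ × 0.0580/0.9420 = 52.3 kΩ.
(Any R1, R2 with R2/(R1+R2) = 0.485 and R1‖R2 ≤ 52.3 kΩ will meet the spec.)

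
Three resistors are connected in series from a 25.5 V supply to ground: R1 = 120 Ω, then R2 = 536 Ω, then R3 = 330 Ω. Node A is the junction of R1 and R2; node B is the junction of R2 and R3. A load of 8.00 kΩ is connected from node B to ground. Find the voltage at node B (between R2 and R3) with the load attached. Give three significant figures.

V ≈ 8.31 V

At node B, R3 is in parallel with the load: R3‖R_L = 316.9 Ω.
Below node A the resistance is R2 + (R3‖R_L) = 852.9 Ω, so V_A = 25.5 × 852.9/972.9 = 22.35 V.
Then V_B = V_A × (R3‖R_L)/(R2 + R3‖R_L) = 22.35 × 316.9/852.9 = 8.31 V.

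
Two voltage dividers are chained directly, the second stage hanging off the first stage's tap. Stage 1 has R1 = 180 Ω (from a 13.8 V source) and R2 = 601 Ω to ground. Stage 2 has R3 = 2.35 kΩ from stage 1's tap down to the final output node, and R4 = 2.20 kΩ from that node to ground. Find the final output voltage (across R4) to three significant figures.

V_out ≈ 4.98 V

Stage 2 presents R3+R4 = 4550 Ω as a load on stage 1's tap.
Stage 1's lower leg becomes R2‖(R3+R4) = 530.9 Ω, so V_mid = 13.8 × 530.9/710.9 = 10.31 V.
Stage 2 is itself unloaded: V_out = V_mid × R4/(R3+R4) = 10.31 × 2200/4550 = 4.98 V.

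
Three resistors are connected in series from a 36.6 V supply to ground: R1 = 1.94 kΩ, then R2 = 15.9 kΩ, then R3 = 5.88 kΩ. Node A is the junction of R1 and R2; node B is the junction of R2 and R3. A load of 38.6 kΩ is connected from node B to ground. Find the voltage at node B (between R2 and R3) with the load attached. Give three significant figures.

V ≈ 8.14 V

At node B, R3 is in parallel with the load: R3‖R_L = 5.103 kΩ.
Below node A the resistance is R2 + (R3‖R_L) = 21.00 kΩ, so V_A = 36.6 × 21.00/22.94 = 33.51 V.
Then V_B = V_A × (R3‖R_L)/(R2 + R3‖R_L) = 33.51 × 5.103/21.00 = 8.14 V.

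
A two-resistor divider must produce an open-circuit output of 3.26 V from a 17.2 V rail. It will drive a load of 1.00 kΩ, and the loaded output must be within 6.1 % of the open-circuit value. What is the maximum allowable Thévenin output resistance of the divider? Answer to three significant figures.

R_th ≤ 65.0 Ω

Loading drop = R_th/(R_th + R_L) ≤ 0.0610, so R_th ≤ R_L · ε/(1−ε) = 1.00 kΩ × 0.0610/0.9390 = 65.0 Ω.
(Any R1, R2 with R2/(R1+R2) = 0.190 and R1‖R2 ≤ 65.0 Ω will meet the spec.)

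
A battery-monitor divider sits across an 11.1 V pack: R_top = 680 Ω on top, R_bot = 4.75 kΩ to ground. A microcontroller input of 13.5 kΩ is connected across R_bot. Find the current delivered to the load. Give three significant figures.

R_bot‖R_L = 3514 Ω; V_out = 11.1 × 3514/4194 = 9.300 V.
I_L = V_out / R_L = 9.300 / 13.5 kΩ = 0.689 mA.

I_L ≈ 0.689 mA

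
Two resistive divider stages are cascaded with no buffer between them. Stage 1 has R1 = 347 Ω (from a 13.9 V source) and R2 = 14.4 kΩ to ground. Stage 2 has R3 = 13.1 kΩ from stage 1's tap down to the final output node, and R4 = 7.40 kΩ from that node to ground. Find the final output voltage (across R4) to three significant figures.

V_out ≈ 4.82 V

Stage 2 presents R3+R4 = 20500 Ω as a load on stage 1's tap.
Stage 1's lower leg becomes R2‖(R3+R4) = 8458 Ω, so V_mid = 13.9 × 8458/8805 = 13.35 V.
Stage 2 is itself unloaded: V_out = V_mid × R4/(R3+R4) = 13.35 × 7400/20500 = 4.82 V.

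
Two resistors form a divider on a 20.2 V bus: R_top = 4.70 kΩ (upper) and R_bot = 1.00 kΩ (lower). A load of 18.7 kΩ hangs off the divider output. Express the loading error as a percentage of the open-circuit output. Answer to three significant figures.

4.22 %

The divider's output (Thévenin) resistance is R_top‖R_bot = 0.8246 kΩ.
Fractional drop under load = R_th/(R_th + R_L) = 0.8246 / (0.8246 + 18.7) = 0.04223.
So the output falls by 4.22 %.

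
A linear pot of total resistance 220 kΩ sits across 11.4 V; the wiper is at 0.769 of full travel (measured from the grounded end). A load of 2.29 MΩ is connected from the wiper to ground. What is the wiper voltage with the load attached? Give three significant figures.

V ≈ 8.62 V

The wiper splits the pot into (1−α)R = 50.82 kΩ above and αR = 169.2 kΩ below.
Lower section ‖ load = 157.5 kΩ.
V_wiper = 11.4 × 157.5/(50.82 + 157.5) = 8.62 V.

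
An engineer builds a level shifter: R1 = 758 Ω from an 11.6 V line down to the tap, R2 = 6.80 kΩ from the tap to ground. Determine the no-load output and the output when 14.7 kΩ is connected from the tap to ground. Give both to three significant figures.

Open-circuit: V = 11.6 × 6800/(758 + 6800) = 10.4 V.
With the load, R2 becomes R2‖R_L = 4649 Ω, so V = 11.6 × 4649/5407 = 9.97 V.

Unloaded: 10.4 V; loaded: 9.97 V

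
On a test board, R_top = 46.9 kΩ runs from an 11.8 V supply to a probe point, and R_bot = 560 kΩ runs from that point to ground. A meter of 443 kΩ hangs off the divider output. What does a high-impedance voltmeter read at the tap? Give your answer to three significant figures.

The load sits in parallel with R_bot: R_bot‖R_L = (560 × 443) / (560 + 443) = 247.3 kΩ.
V_out = 11.8 × 247.3 / (46.9 + 247.3) = 11.8 × 247.3/294.2 = 9.92 V.

V_out ≈ 9.92 V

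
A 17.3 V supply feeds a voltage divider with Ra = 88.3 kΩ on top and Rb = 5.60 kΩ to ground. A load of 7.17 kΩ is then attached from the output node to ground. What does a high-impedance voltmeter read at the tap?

The load sits in parallel with Rb: Rb‖R_L = (5.60 × 7.17) / (5.60 + 7.17) = 3.144 kΩ.
V_out = 17.3 × 3.144 / (88.3 + 3.144) = 17.3 × 3.144/91.44 = 0.595 V.
(Unloaded it would have been 1.03 V.)

V_out ≈ 0.595 V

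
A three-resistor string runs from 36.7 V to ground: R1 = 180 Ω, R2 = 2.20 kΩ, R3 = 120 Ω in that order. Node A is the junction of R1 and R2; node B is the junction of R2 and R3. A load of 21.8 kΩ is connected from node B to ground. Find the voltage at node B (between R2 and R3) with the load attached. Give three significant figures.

V ≈ 1.75 V

At node B, R3 is in parallel with the load: R3‖R_L = 119.3 Ω.
Below node A the resistance is R2 + (R3‖R_L) = 2319 Ω, so V_A = 36.7 × 2319/2499 = 34.06 V.
Then V_B = V_A × (R3‖R_L)/(R2 + R3‖R_L) = 34.06 × 119.3/2319 = 1.75 V.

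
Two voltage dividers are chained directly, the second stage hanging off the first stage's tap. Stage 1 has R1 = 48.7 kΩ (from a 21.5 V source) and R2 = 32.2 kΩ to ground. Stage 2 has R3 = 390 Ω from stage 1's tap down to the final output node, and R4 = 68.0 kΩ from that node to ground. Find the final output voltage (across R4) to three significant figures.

Stage 2 presents R3+R4 = 68390 Ω as a load on stage 1's tap.
Stage 1's lower leg becomes R2‖(R3+R4) = 21890 Ω, so V_mid = 21.5 × 21890/70590 = 6.668 V.
Stage 2 is itself unloaded: V_out = V_mid × R4/(R3+R4) = 6.668 × 68000/68390 = 6.63 V.

V_out ≈ 6.63 V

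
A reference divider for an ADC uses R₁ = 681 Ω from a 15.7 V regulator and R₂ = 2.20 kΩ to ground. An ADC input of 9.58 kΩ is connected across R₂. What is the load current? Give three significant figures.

R₂‖R_L = 1789 Ω; V_out = 15.7 × 1789/2470 = 11.37 V.
I_L = V_out / R_L = 11.37 / 9.58 kΩ = 1.19 mA.

I_L ≈ 1.19 mA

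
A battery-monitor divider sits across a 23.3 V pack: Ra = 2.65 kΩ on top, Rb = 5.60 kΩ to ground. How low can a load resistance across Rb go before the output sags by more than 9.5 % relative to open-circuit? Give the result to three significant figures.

R_L(min) ≈ 17.1 kΩ

Output resistance R_th = Ra‖Rb = (2.65 × 5.60)/8.250 = 1.799 kΩ.
The fractional drop is R_th/(R_th + R_L); requiring this ≤ 0.0950 gives R_L ≥ R_th(1/0.0950 − 1) = 1.799 × 9.526 = 17.1 kΩ.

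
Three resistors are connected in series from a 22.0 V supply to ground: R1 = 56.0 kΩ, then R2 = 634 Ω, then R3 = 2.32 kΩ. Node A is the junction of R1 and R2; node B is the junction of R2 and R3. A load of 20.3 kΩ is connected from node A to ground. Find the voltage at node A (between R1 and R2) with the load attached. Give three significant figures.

Below node A the series string R2+R3 = 2954 Ω sits in parallel with the 20300 Ω load: 2579 Ω.
V_A = 22.0 × 2579/(56000 + 2579) = 0.968 V.

V ≈ 0.968 V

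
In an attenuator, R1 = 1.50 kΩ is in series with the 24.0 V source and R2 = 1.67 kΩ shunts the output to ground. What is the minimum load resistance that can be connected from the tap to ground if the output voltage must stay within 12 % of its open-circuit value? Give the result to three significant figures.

Output resistance R_th = R1‖R2 = (1500 × 1670)/3170 = 790.2 Ω.
The fractional drop is R_th/(R_th + R_L); requiring this ≤ 0.120 gives R_L ≥ R_th(1/0.120 − 1) = 790.2 × 7.333 = 5.79 kΩ.

R_L(min) ≈ 5.79 kΩ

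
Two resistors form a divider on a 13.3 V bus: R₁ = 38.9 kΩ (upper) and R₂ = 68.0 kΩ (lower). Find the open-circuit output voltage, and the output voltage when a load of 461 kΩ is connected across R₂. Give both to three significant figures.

Open-circuit: V = 13.3 × 68.0/(38.9 + 68.0) = 8.46 V.
With the load, R₂ becomes R₂‖R_L = 59.26 kΩ, so V = 13.3 × 59.26/98.16 = 8.03 V.

Unloaded: 8.46 V; loaded: 8.03 V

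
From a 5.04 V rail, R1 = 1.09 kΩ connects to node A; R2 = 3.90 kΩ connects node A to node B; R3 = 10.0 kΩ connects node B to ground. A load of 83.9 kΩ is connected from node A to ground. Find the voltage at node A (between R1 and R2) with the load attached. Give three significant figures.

Below node A the series string R2+R3 = 13.90 kΩ sits in parallel with the 83.9 kΩ load: 11.92 kΩ.
V_A = 5.04 × 11.92/(1.09 + 11.92) = 4.62 V.

V ≈ 4.62 V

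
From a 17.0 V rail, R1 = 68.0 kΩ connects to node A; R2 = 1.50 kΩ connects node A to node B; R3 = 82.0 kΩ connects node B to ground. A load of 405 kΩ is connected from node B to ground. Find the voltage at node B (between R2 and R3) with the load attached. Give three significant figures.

V ≈ 8.42 V

At node B, R3 is in parallel with the load: R3‖R_L = 68.19 kΩ.
Below node A the resistance is R2 + (R3‖R_L) = 69.69 kΩ, so V_A = 17.0 × 69.69/137.7 = 8.605 V.
Then V_B = V_A × (R3‖R_L)/(R2 + R3‖R_L) = 8.605 × 68.19/69.69 = 8.42 V.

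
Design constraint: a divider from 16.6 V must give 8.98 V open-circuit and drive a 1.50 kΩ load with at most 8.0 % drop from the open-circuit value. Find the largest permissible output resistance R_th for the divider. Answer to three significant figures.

R_th ≤ 130 Ω

Loading drop = R_th/(R_th + R_L) ≤ 0.0800, so R_th ≤ R_L · ε/(1−ε) = 1.50 kΩ × 0.0800/0.9200 = 130 Ω.
(Any R1, R2 with R2/(R1+R2) = 0.541 and R1‖R2 ≤ 130 Ω will meet the spec.)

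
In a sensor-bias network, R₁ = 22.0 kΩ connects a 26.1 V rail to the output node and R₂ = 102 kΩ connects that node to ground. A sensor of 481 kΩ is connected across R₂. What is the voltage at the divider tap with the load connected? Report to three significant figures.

V_out ≈ 20.7 V

The load sits in parallel with R₂: R₂‖R_L = (102 × 481) / (102 + 481) = 84.15 kΩ.
V_out = 26.1 × 84.15 / (22.0 + 84.15) = 26.1 × 84.15/106.2 = 20.7 V.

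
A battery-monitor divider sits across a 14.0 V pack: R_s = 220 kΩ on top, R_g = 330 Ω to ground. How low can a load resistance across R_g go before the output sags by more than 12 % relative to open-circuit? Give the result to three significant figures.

Output resistance R_th = R_s‖R_g = (220000 × 330)/220300 = 329.5 Ω.
The fractional drop is R_th/(R_th + R_L); requiring this ≤ 0.120 gives R_L ≥ R_th(1/0.120 − 1) = 329.5 × 7.333 = 2.42 kΩ.

R_L(min) ≈ 2.42 kΩ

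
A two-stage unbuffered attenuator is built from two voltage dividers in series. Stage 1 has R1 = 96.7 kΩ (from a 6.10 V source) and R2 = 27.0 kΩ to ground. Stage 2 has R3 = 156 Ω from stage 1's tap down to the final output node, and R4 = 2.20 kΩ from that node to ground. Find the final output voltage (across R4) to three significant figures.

Stage 2 presents R3+R4 = 2356 Ω as a load on stage 1's tap.
Stage 1's lower leg becomes R2‖(R3+R4) = 2167 Ω, so V_mid = 6.10 × 2167/98870 = 0.1337 V.
Stage 2 is itself unloaded: V_out = V_mid × R4/(R3+R4) = 0.1337 × 2200/2356 = 0.125 V.

V_out ≈ 0.125 V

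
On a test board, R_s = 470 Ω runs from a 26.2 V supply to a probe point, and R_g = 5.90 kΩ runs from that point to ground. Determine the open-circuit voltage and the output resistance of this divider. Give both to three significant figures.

V_th is the open-circuit tap voltage: 26.2 × 5900/(470 + 5900) = 24.3 V.
With the supply zeroed, R_s and R_g appear in parallel from the tap: R_th = R_s‖R_g = (470 × 5900)/6370 = 435 Ω.

V_th = 24.3 V, R_th = 435 Ω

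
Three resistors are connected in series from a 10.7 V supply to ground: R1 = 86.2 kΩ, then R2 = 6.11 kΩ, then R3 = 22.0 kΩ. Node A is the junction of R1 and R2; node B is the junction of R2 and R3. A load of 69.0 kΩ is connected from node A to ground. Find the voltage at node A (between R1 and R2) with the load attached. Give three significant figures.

V ≈ 2.01 V

Below node A the series string R2+R3 = 28.11 kΩ sits in parallel with the 69.0 kΩ load: 19.97 kΩ.
V_A = 10.7 × 19.97/(86.2 + 19.97) = 2.01 V.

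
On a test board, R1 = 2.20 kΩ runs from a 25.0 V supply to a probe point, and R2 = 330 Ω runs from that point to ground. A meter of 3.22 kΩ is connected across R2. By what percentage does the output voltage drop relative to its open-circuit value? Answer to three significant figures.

8.18 %

Unloaded V = 25.0 × 330/2530 = 3.2609 V.
Loaded: R2‖R_L = 299.3 Ω, giving V = 25.0 × 299.3/2499 = 2.9940 V.
Drop = (3.2609 − 2.9940) / 3.2609 = 8.18 %.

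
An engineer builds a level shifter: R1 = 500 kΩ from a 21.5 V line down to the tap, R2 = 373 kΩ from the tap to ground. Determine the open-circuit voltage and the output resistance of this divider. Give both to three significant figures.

V_th = 9.19 V, R_th = 214 kΩ

V_th is the open-circuit tap voltage: 21.5 × 373/(500 + 373) = 9.19 V.
With the supply zeroed, R1 and R2 appear in parallel from the tap: R_th = R1‖R2 = (500 × 373)/873.0 = 214 kΩ.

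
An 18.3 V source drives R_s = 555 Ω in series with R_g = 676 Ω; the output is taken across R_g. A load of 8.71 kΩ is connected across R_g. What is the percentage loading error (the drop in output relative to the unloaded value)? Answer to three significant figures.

The divider's output (Thévenin) resistance is R_s‖R_g = 304.8 Ω.
Fractional drop under load = R_th/(R_th + R_L) = 304.8 / (304.8 + 8710) = 0.03381.
So the output falls by 3.38 %.

3.38 %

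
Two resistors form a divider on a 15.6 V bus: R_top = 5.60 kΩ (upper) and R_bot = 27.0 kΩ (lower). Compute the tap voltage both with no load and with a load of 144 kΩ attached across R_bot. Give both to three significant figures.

Open-circuit: V = 15.6 × 27.0/(5.60 + 27.0) = 12.9 V.
With the load, R_bot becomes R_bot‖R_L = 22.74 kΩ, so V = 15.6 × 22.74/28.34 = 12.5 V.

Unloaded: 12.9 V; loaded: 12.5 V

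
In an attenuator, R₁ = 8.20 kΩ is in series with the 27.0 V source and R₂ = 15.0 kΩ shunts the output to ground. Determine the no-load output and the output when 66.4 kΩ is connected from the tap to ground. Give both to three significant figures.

Open-circuit: V = 27.0 × 15.0/(8.20 + 15.0) = 17.5 V.
With the load, R₂ becomes R₂‖R_L = 12.24 kΩ, so V = 27.0 × 12.24/20.44 = 16.2 V.

Unloaded: 17.5 V; loaded: 16.2 V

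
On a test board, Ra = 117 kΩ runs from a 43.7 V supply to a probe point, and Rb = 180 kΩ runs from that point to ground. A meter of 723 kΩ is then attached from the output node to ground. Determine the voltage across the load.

The load sits in parallel with Rb: Rb‖R_L = (180 × 723) / (180 + 723) = 144.1 kΩ.
V_out = 43.7 × 144.1 / (117 + 144.1) = 43.7 × 144.1/261.1 = 24.1 V.

V_out ≈ 24.1 V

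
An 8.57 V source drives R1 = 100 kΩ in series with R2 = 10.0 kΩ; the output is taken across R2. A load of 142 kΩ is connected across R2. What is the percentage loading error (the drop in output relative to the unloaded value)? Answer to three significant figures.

The divider's output (Thévenin) resistance is R1‖R2 = 9.091 kΩ.
Fractional drop under load = R_th/(R_th + R_L) = 9.091 / (9.091 + 142) = 0.06017.
So the output falls by 6.02 %.

6.02 %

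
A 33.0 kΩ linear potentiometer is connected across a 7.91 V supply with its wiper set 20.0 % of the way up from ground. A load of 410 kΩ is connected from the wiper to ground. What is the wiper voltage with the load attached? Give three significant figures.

V ≈ 1.56 V

The wiper splits the pot into (1−α)R = 26.40 kΩ above and αR = 6.600 kΩ below.
Lower section ‖ load = 6.495 kΩ.
V_wiper = 7.91 × 6.495/(26.40 + 6.495) = 1.56 V.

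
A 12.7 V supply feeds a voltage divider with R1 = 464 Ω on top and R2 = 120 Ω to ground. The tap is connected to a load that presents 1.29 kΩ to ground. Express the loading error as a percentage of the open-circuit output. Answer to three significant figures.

The divider's output (Thévenin) resistance is R1‖R2 = 95.34 Ω.
Fractional drop under load = R_th/(R_th + R_L) = 95.34 / (95.34 + 1290) = 0.06882.
So the output falls by 6.88 %.

6.88 %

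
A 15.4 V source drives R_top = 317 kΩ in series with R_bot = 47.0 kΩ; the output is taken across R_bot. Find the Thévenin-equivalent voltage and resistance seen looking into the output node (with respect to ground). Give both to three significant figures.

V_th = 1.99 V, R_th = 40.9 kΩ

V_th is the open-circuit tap voltage: 15.4 × 47.0/(317 + 47.0) = 1.99 V.
With the supply zeroed, R_top and R_bot appear in parallel from the tap: R_th = R_top‖R_bot = (317 × 47.0)/364.0 = 40.9 kΩ.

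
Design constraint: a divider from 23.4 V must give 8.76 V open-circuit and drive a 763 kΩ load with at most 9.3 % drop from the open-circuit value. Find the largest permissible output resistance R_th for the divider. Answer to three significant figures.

R_th ≤ 78.2 kΩ

Loading drop = R_th/(R_th + R_L) ≤ 0.0930, so R_th ≤ R_L · ε/(1−ε) = 763 kΩ × 0.0930/0.9070 = 78.2 kΩ.
(Any R1, R2 with R2/(R1+R2) = 0.374 and R1‖R2 ≤ 78.2 kΩ will meet the spec.)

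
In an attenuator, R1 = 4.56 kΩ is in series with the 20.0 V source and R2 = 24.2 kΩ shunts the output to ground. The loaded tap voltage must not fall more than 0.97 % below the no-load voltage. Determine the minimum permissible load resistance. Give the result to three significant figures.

R_L(min) ≈ 392 kΩ

Output resistance R_th = R1‖R2 = (4.56 × 24.2)/28.76 = 3.837 kΩ.
The fractional drop is R_th/(R_th + R_L); requiring this ≤ 0.00970 gives R_L ≥ R_th(1/0.00970 − 1) = 3.837 × 102.1 = 392 kΩ.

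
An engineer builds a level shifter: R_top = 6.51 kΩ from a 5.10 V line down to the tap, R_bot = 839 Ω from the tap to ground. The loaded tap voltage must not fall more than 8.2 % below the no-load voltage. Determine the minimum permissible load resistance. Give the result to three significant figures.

Output resistance R_th = R_top‖R_bot = (6510 × 839)/7349 = 743.2 Ω.
The fractional drop is R_th/(R_th + R_L); requiring this ≤ 0.0820 gives R_L ≥ R_th(1/0.0820 − 1) = 743.2 × 11.20 = 8.32 kΩ.

R_L(min) ≈ 8.32 kΩ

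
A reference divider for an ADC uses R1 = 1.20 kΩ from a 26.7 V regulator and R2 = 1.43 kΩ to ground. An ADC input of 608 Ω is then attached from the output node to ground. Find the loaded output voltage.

V_out ≈ 7.00 V

The load sits in parallel with R2: R2‖R_L = (1430 × 608) / (1430 + 608) = 426.6 Ω.
V_out = 26.7 × 426.6 / (1200 + 426.6) = 26.7 × 426.6/1627 = 7.00 V.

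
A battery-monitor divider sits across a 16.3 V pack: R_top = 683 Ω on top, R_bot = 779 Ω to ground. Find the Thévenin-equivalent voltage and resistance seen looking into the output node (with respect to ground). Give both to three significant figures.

V_th is the open-circuit tap voltage: 16.3 × 779/(683 + 779) = 8.69 V.
With the supply zeroed, R_top and R_bot appear in parallel from the tap: R_th = R_top‖R_bot = (683 × 779)/1462 = 364 Ω.

V_th = 8.69 V, R_th = 364 Ω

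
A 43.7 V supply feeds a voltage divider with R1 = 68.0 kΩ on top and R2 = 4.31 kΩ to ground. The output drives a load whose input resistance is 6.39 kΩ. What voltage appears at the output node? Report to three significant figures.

V_out ≈ 1.59 V

The load sits in parallel with R2: R2‖R_L = (4.31 × 6.39) / (4.31 + 6.39) = 2.574 kΩ.
V_out = 43.7 × 2.574 / (68.0 + 2.574) = 43.7 × 2.574/70.57 = 1.59 V.
(Unloaded it would have been 2.60 V.)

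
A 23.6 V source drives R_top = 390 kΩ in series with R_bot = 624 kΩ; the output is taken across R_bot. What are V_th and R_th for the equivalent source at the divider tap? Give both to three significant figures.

V_th = 14.5 V, R_th = 240 kΩ

V_th is the open-circuit tap voltage: 23.6 × 624/(390 + 624) = 14.5 V.
With the supply zeroed, R_top and R_bot appear in parallel from the tap: R_th = R_top‖R_bot = (390 × 624)/1014 = 240 kΩ.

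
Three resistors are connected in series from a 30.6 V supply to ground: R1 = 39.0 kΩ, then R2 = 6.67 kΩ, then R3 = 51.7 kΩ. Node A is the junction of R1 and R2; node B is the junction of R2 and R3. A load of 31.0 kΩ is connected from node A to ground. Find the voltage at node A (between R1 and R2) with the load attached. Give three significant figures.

V ≈ 10.5 V

Below node A the series string R2+R3 = 58.37 kΩ sits in parallel with the 31.0 kΩ load: 20.25 kΩ.
V_A = 30.6 × 20.25/(39.0 + 20.25) = 10.5 V.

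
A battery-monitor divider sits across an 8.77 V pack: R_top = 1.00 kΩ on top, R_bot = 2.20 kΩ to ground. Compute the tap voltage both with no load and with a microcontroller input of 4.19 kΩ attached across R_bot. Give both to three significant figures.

Open-circuit: V = 8.77 × 2.20/(1.00 + 2.20) = 6.03 V.
With the load, R_bot becomes R_bot‖R_L = 1.443 kΩ, so V = 8.77 × 1.443/2.443 = 5.18 V.

Unloaded: 6.03 V; loaded: 5.18 V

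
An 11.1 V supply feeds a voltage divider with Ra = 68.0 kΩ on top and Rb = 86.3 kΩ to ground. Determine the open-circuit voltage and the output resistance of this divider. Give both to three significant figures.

V_th is the open-circuit tap voltage: 11.1 × 86.3/(68.0 + 86.3) = 6.21 V.
With the supply zeroed, Ra and Rb appear in parallel from the tap: R_th = Ra‖Rb = (68.0 × 86.3)/154.3 = 38.0 kΩ.

V_th = 6.21 V, R_th = 38.0 kΩ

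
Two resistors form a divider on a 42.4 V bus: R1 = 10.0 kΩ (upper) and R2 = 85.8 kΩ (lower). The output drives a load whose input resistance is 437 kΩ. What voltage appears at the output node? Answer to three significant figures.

V_out ≈ 37.2 V

The load sits in parallel with R2: R2‖R_L = (85.8 × 437) / (85.8 + 437) = 71.72 kΩ.
V_out = 42.4 × 71.72 / (10.0 + 71.72) = 42.4 × 71.72/81.72 = 37.2 V.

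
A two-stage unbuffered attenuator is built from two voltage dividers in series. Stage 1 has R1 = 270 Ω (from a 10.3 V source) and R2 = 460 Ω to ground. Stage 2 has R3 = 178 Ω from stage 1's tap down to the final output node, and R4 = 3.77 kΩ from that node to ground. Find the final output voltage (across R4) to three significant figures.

Stage 2 presents R3+R4 = 3948 Ω as a load on stage 1's tap.
Stage 1's lower leg becomes R2‖(R3+R4) = 412.0 Ω, so V_mid = 10.3 × 412.0/682.0 = 6.222 V.
Stage 2 is itself unloaded: V_out = V_mid × R4/(R3+R4) = 6.222 × 3770/3948 = 5.94 V.

V_out ≈ 5.94 V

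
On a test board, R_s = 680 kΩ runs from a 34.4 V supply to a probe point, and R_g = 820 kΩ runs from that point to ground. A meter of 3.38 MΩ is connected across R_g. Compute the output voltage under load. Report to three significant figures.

V_out ≈ 16.9 V

The load sits in parallel with R_g: R_g‖R_L = (820 × 3380) / (820 + 3380) = 659.9 kΩ.
V_out = 34.4 × 659.9 / (680 + 659.9) = 34.4 × 659.9/1340 = 16.9 V.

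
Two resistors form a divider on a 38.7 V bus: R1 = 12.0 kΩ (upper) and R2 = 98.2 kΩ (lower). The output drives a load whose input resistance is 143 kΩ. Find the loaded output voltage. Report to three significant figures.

V_out ≈ 32.1 V

The load sits in parallel with R2: R2‖R_L = (98.2 × 143) / (98.2 + 143) = 58.22 kΩ.
V_out = 38.7 × 58.22 / (12.0 + 58.22) = 38.7 × 58.22/70.22 = 32.1 V.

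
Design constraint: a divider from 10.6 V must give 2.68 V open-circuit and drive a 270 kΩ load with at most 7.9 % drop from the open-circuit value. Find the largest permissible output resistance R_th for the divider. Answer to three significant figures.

Loading drop = R_th/(R_th + R_L) ≤ 0.0790, so R_th ≤ R_L · ε/(1−ε) = 270 kΩ × 0.0790/0.9210 = 23.2 kΩ.
(Any R1, R2 with R2/(R1+R2) = 0.253 and R1‖R2 ≤ 23.2 kΩ will meet the spec.)

R_th ≤ 23.2 kΩ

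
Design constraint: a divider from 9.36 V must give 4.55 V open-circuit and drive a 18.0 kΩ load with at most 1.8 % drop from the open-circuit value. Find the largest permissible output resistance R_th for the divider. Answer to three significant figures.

Loading drop = R_th/(R_th + R_L) ≤ 0.0180, so R_th ≤ R_L · ε/(1−ε) = 18.0 kΩ × 0.0180/0.9820 = 330 Ω.

R_th ≤ 330 Ω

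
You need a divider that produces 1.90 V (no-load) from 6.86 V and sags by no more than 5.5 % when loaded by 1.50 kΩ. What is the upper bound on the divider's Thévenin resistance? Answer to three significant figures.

Loading drop = R_th/(R_th + R_L) ≤ 0.0550, so R_th ≤ R_L · ε/(1−ε) = 1.50 kΩ × 0.0550/0.9450 = 87.3 Ω.
(Any R1, R2 with R2/(R1+R2) = 0.277 and R1‖R2 ≤ 87.3 Ω will meet the spec.)

R_th ≤ 87.3 Ω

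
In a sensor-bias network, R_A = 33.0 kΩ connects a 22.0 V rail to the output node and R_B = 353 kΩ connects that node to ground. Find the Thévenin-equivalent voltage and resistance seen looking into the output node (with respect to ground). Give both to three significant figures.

V_th is the open-circuit tap voltage: 22.0 × 353/(33.0 + 353) = 20.1 V.
With the supply zeroed, R_A and R_B appear in parallel from the tap: R_th = R_A‖R_B = (33.0 × 353)/386.0 = 30.2 kΩ.

V_th = 20.1 V, R_th = 30.2 kΩ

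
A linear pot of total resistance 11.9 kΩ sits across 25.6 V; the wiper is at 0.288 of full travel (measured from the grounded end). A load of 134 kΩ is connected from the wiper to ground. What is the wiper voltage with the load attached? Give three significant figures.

The wiper splits the pot into (1−α)R = 8.473 kΩ above and αR = 3.427 kΩ below.
Lower section ‖ load = 3.342 kΩ.
V_wiper = 25.6 × 3.342/(8.473 + 3.342) = 7.24 V.

V ≈ 7.24 V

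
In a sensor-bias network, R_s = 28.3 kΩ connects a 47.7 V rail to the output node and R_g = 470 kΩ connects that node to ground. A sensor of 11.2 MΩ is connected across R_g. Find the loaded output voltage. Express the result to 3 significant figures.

V_out ≈ 44.9 V

The load sits in parallel with R_g: R_g‖R_L = (470 × 11200) / (470 + 11200) = 451.1 kΩ.
V_out = 47.7 × 451.1 / (28.3 + 451.1) = 47.7 × 451.1/479.4 = 44.9 V.
(Unloaded it would have been 45.0 V.)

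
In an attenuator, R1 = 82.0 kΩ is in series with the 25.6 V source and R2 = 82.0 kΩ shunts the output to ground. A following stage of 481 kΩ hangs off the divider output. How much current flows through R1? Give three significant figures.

R2‖R_L = 70.06 kΩ, so the source sees R1 + R2‖R_L = 152.1 kΩ.
I = 25.6 V / 152.1 kΩ = 0.168 mA.

I ≈ 0.168 mA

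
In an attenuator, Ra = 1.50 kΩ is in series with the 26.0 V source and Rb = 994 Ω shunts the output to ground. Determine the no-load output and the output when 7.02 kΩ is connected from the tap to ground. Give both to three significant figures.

Open-circuit: V = 26.0 × 994/(1500 + 994) = 10.4 V.
With the load, Rb becomes Rb‖R_L = 870.7 Ω, so V = 26.0 × 870.7/2371 = 9.55 V.

Unloaded: 10.4 V; loaded: 9.55 V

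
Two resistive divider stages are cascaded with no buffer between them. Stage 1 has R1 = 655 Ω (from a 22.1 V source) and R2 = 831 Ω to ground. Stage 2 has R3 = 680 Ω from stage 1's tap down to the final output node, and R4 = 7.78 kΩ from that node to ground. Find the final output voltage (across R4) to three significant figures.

V_out ≈ 10.9 V

Stage 2 presents R3+R4 = 8460 Ω as a load on stage 1's tap.
Stage 1's lower leg becomes R2‖(R3+R4) = 756.7 Ω, so V_mid = 22.1 × 756.7/1412 = 11.85 V.
Stage 2 is itself unloaded: V_out = V_mid × R4/(R3+R4) = 11.85 × 7780/8460 = 10.9 V.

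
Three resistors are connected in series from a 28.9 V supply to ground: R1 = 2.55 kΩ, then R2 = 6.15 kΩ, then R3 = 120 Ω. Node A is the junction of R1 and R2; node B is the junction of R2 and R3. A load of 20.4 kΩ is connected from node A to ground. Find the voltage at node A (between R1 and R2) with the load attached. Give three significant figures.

V ≈ 18.9 V

Below node A the series string R2+R3 = 6270 Ω sits in parallel with the 20400 Ω load: 4796 Ω.
V_A = 28.9 × 4796/(2550 + 4796) = 18.9 V.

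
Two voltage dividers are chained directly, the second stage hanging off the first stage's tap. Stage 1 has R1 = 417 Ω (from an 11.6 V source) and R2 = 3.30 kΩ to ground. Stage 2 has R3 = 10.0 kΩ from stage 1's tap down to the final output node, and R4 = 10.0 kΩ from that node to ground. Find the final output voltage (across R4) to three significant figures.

Stage 2 presents R3+R4 = 20000 Ω as a load on stage 1's tap.
Stage 1's lower leg becomes R2‖(R3+R4) = 2833 Ω, so V_mid = 11.6 × 2833/3250 = 10.11 V.
Stage 2 is itself unloaded: V_out = V_mid × R4/(R3+R4) = 10.11 × 10000/20000 = 5.06 V.

V_out ≈ 5.06 V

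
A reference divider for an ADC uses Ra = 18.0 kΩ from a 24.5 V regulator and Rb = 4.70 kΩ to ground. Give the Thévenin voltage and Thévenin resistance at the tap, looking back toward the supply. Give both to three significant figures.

V_th is the open-circuit tap voltage: 24.5 × 4.70/(18.0 + 4.70) = 5.07 V.
With the supply zeroed, Ra and Rb appear in parallel from the tap: R_th = Ra‖Rb = (18.0 × 4.70)/22.70 = 3.73 kΩ.

V_th = 5.07 V, R_th = 3.73 kΩ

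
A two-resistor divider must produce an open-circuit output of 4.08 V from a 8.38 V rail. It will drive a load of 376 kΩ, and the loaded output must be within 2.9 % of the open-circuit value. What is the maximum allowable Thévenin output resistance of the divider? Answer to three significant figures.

R_th ≤ 11.2 kΩ

Loading drop = R_th/(R_th + R_L) ≤ 0.0290, so R_th ≤ R_L · ε/(1−ε) = 376 kΩ × 0.0290/0.9710 = 11.2 kΩ.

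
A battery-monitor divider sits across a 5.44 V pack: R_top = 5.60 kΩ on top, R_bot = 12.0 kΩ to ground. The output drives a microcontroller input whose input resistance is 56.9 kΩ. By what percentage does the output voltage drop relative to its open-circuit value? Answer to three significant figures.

6.29 %

The divider's output (Thévenin) resistance is R_top‖R_bot = 3.818 kΩ.
Fractional drop under load = R_th/(R_th + R_L) = 3.818 / (3.818 + 56.9) = 0.06288.
So the output falls by 6.29 %.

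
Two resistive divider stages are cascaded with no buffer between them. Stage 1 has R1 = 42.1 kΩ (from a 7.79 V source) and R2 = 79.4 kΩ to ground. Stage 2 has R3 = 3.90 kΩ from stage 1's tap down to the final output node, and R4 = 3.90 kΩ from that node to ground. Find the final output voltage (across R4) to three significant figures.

V_out ≈ 0.562 V

Stage 2 presents R3+R4 = 7.800 kΩ as a load on stage 1's tap.
Stage 1's lower leg becomes R2‖(R3+R4) = 7.102 kΩ, so V_mid = 7.79 × 7.102/49.20 = 1.124 V.
Stage 2 is itself unloaded: V_out = V_mid × R4/(R3+R4) = 1.124 × 3.90/7.800 = 0.562 V.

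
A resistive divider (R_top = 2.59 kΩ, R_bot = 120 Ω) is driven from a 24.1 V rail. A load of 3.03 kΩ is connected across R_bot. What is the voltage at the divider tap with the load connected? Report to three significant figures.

V_out ≈ 1.03 V

The load sits in parallel with R_bot: R_bot‖R_L = (120 × 3030) / (120 + 3030) = 115.4 Ω.
V_out = 24.1 × 115.4 / (2590 + 115.4) = 24.1 × 115.4/2705 = 1.03 V.
(Unloaded it would have been 1.07 V.)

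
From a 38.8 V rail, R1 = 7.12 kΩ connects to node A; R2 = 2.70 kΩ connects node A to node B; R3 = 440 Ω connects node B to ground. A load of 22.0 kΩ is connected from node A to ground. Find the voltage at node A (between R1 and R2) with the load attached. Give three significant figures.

Below node A the series string R2+R3 = 3140 Ω sits in parallel with the 22000 Ω load: 2748 Ω.
V_A = 38.8 × 2748/(7120 + 2748) = 10.8 V.

V ≈ 10.8 V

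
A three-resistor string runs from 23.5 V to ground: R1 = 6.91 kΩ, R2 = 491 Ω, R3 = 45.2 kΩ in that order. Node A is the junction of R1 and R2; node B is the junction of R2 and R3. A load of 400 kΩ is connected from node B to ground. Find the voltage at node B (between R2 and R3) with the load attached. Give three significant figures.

V ≈ 19.9 V

At node B, R3 is in parallel with the load: R3‖R_L = 40610 Ω.
Below node A the resistance is R2 + (R3‖R_L) = 41100 Ω, so V_A = 23.5 × 41100/48010 = 20.12 V.
Then V_B = V_A × (R3‖R_L)/(R2 + R3‖R_L) = 20.12 × 40610/41100 = 19.9 V.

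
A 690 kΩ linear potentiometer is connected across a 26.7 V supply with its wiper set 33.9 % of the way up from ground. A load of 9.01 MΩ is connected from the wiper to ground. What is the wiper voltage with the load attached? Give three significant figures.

The wiper splits the pot into (1−α)R = 456.1 kΩ above and αR = 233.9 kΩ below.
Lower section ‖ load = 228.0 kΩ.
V_wiper = 26.7 × 228.0/(456.1 + 228.0) = 8.90 V.

V ≈ 8.90 V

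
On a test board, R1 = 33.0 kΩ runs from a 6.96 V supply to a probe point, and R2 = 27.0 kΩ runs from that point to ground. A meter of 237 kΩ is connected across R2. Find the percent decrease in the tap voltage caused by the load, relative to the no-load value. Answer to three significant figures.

The divider's output (Thévenin) resistance is R1‖R2 = 14.85 kΩ.
Fractional drop under load = R_th/(R_th + R_L) = 14.85 / (14.85 + 237) = 0.05896.
So the output falls by 5.90 %.

5.90 %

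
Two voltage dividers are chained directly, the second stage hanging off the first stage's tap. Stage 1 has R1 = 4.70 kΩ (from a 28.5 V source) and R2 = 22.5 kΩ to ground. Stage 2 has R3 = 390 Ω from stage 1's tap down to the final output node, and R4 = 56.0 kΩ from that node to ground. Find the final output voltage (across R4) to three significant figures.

V_out ≈ 21.9 V

Stage 2 presents R3+R4 = 56390 Ω as a load on stage 1's tap.
Stage 1's lower leg becomes R2‖(R3+R4) = 16080 Ω, so V_mid = 28.5 × 16080/20780 = 22.05 V.
Stage 2 is itself unloaded: V_out = V_mid × R4/(R3+R4) = 22.05 × 56000/56390 = 21.9 V.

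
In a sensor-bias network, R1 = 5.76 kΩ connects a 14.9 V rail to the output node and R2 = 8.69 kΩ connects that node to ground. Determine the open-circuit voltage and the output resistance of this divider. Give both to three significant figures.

V_th = 8.96 V, R_th = 3.46 kΩ

V_th is the open-circuit tap voltage: 14.9 × 8.69/(5.76 + 8.69) = 8.96 V.
With the supply zeroed, R1 and R2 appear in parallel from the tap: R_th = R1‖R2 = (5.76 × 8.69)/14.45 = 3.46 kΩ.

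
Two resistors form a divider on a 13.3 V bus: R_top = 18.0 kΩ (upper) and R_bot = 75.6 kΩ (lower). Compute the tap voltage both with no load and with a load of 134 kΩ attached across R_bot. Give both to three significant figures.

Open-circuit: V = 13.3 × 75.6/(18.0 + 75.6) = 10.7 V.
With the load, R_bot becomes R_bot‖R_L = 48.33 kΩ, so V = 13.3 × 48.33/66.33 = 9.69 V.

Unloaded: 10.7 V; loaded: 9.69 V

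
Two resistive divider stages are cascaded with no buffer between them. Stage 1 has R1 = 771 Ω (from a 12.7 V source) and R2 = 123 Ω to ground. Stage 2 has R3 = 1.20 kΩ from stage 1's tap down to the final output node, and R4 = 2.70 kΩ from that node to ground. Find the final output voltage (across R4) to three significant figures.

V_out ≈ 1.18 V

Stage 2 presents R3+R4 = 3900 Ω as a load on stage 1's tap.
Stage 1's lower leg becomes R2‖(R3+R4) = 119.2 Ω, so V_mid = 12.7 × 119.2/890.2 = 1.701 V.
Stage 2 is itself unloaded: V_out = V_mid × R4/(R3+R4) = 1.701 × 2700/3900 = 1.18 V.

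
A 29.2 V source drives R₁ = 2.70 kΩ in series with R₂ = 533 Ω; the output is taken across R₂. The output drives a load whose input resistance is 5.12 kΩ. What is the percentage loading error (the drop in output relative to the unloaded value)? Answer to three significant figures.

The divider's output (Thévenin) resistance is R₁‖R₂ = 445.1 Ω.
Fractional drop under load = R_th/(R_th + R_L) = 445.1 / (445.1 + 5120) = 0.07999.
So the output falls by 8.00 %.

8.00 %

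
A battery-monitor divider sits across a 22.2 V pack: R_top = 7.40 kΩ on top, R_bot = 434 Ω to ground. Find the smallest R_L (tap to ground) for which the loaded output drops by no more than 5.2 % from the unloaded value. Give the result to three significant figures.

Output resistance R_th = R_top‖R_bot = (7400 × 434)/7834 = 410.0 Ω.
The fractional drop is R_th/(R_th + R_L); requiring this ≤ 0.0520 gives R_L ≥ R_th(1/0.0520 − 1) = 410.0 × 18.23 = 7.47 kΩ.

R_L(min) ≈ 7.47 kΩ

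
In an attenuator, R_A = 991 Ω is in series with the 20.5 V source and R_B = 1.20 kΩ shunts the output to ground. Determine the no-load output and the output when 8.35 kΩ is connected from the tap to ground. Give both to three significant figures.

Open-circuit: V = 20.5 × 1200/(991 + 1200) = 11.2 V.
With the load, R_B becomes R_B‖R_L = 1049 Ω, so V = 20.5 × 1049/2040 = 10.5 V.

Unloaded: 11.2 V; loaded: 10.5 V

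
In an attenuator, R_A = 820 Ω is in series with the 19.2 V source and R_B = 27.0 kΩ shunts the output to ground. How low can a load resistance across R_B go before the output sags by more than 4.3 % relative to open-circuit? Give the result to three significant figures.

Output resistance R_th = R_A‖R_B = (820 × 27000)/27820 = 795.8 Ω.
The fractional drop is R_th/(R_th + R_L); requiring this ≤ 0.0430 gives R_L ≥ R_th(1/0.0430 − 1) = 795.8 × 22.26 = 17.7 kΩ.

R_L(min) ≈ 17.7 kΩ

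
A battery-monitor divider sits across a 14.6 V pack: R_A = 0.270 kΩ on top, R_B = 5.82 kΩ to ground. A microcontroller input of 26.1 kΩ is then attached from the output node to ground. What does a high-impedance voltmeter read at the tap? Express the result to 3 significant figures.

V_out ≈ 13.8 V

The load sits in parallel with R_B: R_B‖R_L = (5820 × 26100) / (5820 + 26100) = 4759 Ω.
V_out = 14.6 × 4759 / (270 + 4759) = 14.6 × 4759/5029 = 13.8 V.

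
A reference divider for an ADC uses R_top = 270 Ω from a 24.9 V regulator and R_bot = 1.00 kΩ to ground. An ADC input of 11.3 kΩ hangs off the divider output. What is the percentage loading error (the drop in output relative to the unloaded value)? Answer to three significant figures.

1.85 %

The divider's output (Thévenin) resistance is R_top‖R_bot = 212.6 Ω.
Fractional drop under load = R_th/(R_th + R_L) = 212.6 / (212.6 + 11300) = 0.01847.
So the output falls by 1.85 %.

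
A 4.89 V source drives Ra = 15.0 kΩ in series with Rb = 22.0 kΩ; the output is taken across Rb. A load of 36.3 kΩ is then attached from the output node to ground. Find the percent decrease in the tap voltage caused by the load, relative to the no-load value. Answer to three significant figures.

19.7 %

The divider's output (Thévenin) resistance is Ra‖Rb = 8.919 kΩ.
Fractional drop under load = R_th/(R_th + R_L) = 8.919 / (8.919 + 36.3) = 0.1972.
So the output falls by 19.7 %.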